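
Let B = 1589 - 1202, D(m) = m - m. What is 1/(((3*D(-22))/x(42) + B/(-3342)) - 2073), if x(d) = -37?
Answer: -1114/2309451 ≈ -0.00048237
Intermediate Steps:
D(m) = 0
B = 387
1/(((3*D(-22))/x(42) + B/(-3342)) - 2073) = 1/(((3*0)/(-37) + 387/(-3342)) - 2073) = 1/((0*(-1/37) + 387*(-1/3342)) - 2073) = 1/((0 - 129/1114) - 2073) = 1/(-129/1114 - 2073) = 1/(-2309451/1114) = -1114/2309451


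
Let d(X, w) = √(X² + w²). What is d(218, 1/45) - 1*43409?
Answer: -43409 + √96236101/45 ≈ -43191.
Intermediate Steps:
d(218, 1/45) - 1*43409 = √(218² + (1/45)²) - 1*43409 = √(47524 + (1/45)²) - 43409 = √(47524 + 1/2025) - 43409 = √(96236101/2025) - 43409 = √96236101/45 - 43409 = -43409 + √96236101/45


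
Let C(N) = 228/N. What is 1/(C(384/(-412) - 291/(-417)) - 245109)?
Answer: -3353/825114753 ≈ -4.0637e-6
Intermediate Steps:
1/(C(384/(-412) - 291/(-417)) - 245109) = 1/(228/(384/(-412) - 291/(-417)) - 245109) = 1/(228/(384*(-1/412) - 291*(-1/417)) - 245109) = 1/(228/(-96/103 + 97/139) - 245109) = 1/(228/(-3353/14317) - 245109) = 1/(228*(-14317/3353) - 245109) = 1/(-3264276/3353 - 245109) = 1/(-825114753/3353) = -3353/825114753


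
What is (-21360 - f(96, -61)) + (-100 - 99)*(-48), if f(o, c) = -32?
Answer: -11776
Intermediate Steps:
(-21360 - f(96, -61)) + (-100 - 99)*(-48) = (-21360 - 1*(-32)) + (-100 - 99)*(-48) = (-21360 + 32) - 199*(-48) = -21328 + 9552 = -11776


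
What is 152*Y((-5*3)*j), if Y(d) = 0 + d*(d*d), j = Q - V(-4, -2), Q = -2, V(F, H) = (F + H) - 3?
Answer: -175959000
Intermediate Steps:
V(F, H) = -3 + F + H
j = 7 (j = -2 - (-3 - 4 - 2) = -2 - 1*(-9) = -2 + 9 = 7)
Y(d) = d³ (Y(d) = 0 + d*d² = 0 + d³ = d³)
152*Y((-5*3)*j) = 152*(-5*3*7)³ = 152*(-15*7)³ = 152*(-105)³ = 152*(-1157625) = -175959000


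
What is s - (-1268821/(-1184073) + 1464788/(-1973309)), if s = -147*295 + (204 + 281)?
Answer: -453356046859825/10572587817 ≈ -42880.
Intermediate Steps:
s = -42880 (s = -43365 + 485 = -42880)
s - (-1268821/(-1184073) + 1464788/(-1973309)) = -42880 - (-1268821/(-1184073) + 1464788/(-1973309)) = -42880 - (-1268821*(-1/1184073) + 1464788*(-1/1973309)) = -42880 - (1268821/1184073 - 6628/8929) = -42880 - 1*3481266865/10572587817 = -42880 - 3481266865/10572587817 = -453356046859825/10572587817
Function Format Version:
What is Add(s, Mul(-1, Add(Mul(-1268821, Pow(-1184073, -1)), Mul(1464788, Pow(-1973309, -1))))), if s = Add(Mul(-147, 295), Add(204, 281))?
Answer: Rational(-453356046859825, 10572587817) ≈ -42880.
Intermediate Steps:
s = -42880 (s = Add(-43365, 485) = -42880)
Add(s, Mul(-1, Add(Mul(-1268821, Pow(-1184073, -1)), Mul(1464788, Pow(-1973309, -1))))) = Add(-42880, Mul(-1, Add(Mul(-1268821, Pow(-1184073, -1)), Mul(1464788, Pow(-1973309, -1))))) = Add(-42880, Mul(-1, Add(Mul(-1268821, Rational(-1, 1184073)), Mul(1464788, Rational(-1, 1973309))))) = Add(-42880, Mul(-1, Add(Rational(1268821, 1184073), Rational(-6628, 8929)))) = Add(-42880, Mul(-1, Rational(3481266865, 10572587817))) = Add(-42880, Rational(-3481266865, 10572587817)) = Rational(-453356046859825, 10572587817)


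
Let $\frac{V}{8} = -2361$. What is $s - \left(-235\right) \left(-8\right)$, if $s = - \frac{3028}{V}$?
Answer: $- \frac{8876603}{4722} \approx -1879.8$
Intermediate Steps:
$V = -18888$ ($V = 8 \left(-2361\right) = -18888$)
$s = \frac{757}{4722}$ ($s = - \frac{3028}{-18888} = \left(-3028\right) \left(- \frac{1}{18888}\right) = \frac{757}{4722} \approx 0.16031$)
$s - \left(-235\right) \left(-8\right) = \frac{757}{4722} - \left(-235\right) \left(-8\right) = \frac{757}{4722} - 1880 = - \frac{8876603}{4722}$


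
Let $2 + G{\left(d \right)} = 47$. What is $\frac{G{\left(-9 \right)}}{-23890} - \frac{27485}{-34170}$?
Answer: $\frac{6550790}{8163213} \approx 0.80248$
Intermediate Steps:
$G{\left(d \right)} = 45$ ($G{\left(d \right)} = -2 + 47 = 45$)
$\frac{G{\left(-9 \right)}}{-23890} - \frac{27485}{-34170} = \frac{45}{-23890} - \frac{27485}{-34170} = 45 \left(- \frac{1}{23890}\right) - - \frac{5497}{6834} = - \frac{9}{4778} + \frac{5497}{6834} = \frac{6550790}{8163213}$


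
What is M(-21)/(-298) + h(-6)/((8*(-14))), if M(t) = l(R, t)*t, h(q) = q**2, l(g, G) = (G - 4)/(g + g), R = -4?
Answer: -1689/16688 ≈ -0.10121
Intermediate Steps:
l(g, G) = (-4 + G)/(2*g) (l(g, G) = (-4 + G)/((2*g)) = (-4 + G)*(1/(2*g)) = (-4 + G)/(2*g))
M(t) = t*(1/2 - t/8) (M(t) = ((1/2)*(-4 + t)/(-4))*t = ((1/2)*(-1/4)*(-4 + t))*t = (1/2 - t/8)*t = t*(1/2 - t/8))
M(-21)/(-298) + h(-6)/((8*(-14))) = ((1/8)*(-21)*(4 - 1*(-21)))/(-298) + (-6)**2/((8*(-14))) = ((1/8)*(-21)*(4 + 21))*(-1/298) + 36/(-112) = ((1/8)*(-21)*25)*(-1/298) + 36*(-1/112) = -525/8*(-1/298) - 9/28 = 525/2384 - 9/28 = -1689/16688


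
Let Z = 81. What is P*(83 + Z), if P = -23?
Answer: -3772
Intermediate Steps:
P*(83 + Z) = -23*(83 + 81) = -23*164 = -3772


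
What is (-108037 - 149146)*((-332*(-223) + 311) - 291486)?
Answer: 55844459437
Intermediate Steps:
(-108037 - 149146)*((-332*(-223) + 311) - 291486) = -257183*((74036 + 311) - 291486) = -257183*(74347 - 291486) = -257183*(-217139) = 55844459437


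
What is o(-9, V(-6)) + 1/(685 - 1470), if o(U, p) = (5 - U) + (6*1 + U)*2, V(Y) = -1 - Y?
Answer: 6279/785 ≈ 7.9987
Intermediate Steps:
o(U, p) = 17 + U (o(U, p) = (5 - U) + (6 + U)*2 = (5 - U) + (12 + 2*U) = 17 + U)
o(-9, V(-6)) + 1/(685 - 1470) = (17 - 9) + 1/(685 - 1470) = 8 + 1/(-785) = 8 - 1/785 = 6279/785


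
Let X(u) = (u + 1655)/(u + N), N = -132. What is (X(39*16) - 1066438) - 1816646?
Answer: -1418475049/492 ≈ -2.8831e+6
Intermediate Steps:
X(u) = (1655 + u)/(-132 + u) (X(u) = (u + 1655)/(u - 132) = (1655 + u)/(-132 + u))
(X(39*16) - 1066438) - 1816646 = ((1655 + 39*16)/(-132 + 39*16) - 1066438) - 1816646 = ((1655 + 624)/(-132 + 624) - 1066438) - 1816646 = (2279/492 - 1066438) - 1816646 = -524685217/492 - 1816646 = -1418475049/492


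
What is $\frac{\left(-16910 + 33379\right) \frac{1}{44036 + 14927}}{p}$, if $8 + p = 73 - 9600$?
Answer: $- \frac{16469}{562212205} \approx -2.9293 \cdot 10^{-5}$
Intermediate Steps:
$p = -9535$ ($p = -8 + \left(73 - 9600\right) = -8 - 9527 = -9535$)
$\frac{\left(-16910 + 33379\right) \frac{1}{44036 + 14927}}{p} = \frac{\left(-16910 + 33379\right) \frac{1}{44036 + 14927}}{-9535} = \frac{16469}{58963} \left(- \frac{1}{9535}\right) = - \frac{16469}{562212205}$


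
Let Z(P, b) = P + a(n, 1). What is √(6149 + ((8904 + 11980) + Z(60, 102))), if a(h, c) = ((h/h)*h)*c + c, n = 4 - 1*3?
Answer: √27095 ≈ 164.61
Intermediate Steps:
n = 1 (n = 4 - 3 = 1)
a(h, c) = c + c*h (a(h, c) = (1*h)*c + c = h*c + c = c*h + c = c + c*h)
Z(P, b) = 2 + P (Z(P, b) = P + 1*(1 + 1) = P + 1*2 = P + 2 = 2 + P)
√(6149 + ((8904 + 11980) + Z(60, 102))) = √(6149 + ((8904 + 11980) + (2 + 60))) = √(6149 + (20884 + 62)) = √(6149 + 20946) = √27095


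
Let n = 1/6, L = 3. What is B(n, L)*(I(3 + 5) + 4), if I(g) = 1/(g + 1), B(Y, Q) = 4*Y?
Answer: 74/27 ≈ 2.7407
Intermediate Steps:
n = ⅙ ≈ 0.16667
I(g) = 1/(1 + g)
B(n, L)*(I(3 + 5) + 4) = (4*(⅙))*(1/(1 + (3 + 5)) + 4) = 2*(1/(1 + 8) + 4)/3 = 2*(1/9 + 4)/3 = 2*(⅑ + 4)/3 = (⅔)*(37/9) = 74/27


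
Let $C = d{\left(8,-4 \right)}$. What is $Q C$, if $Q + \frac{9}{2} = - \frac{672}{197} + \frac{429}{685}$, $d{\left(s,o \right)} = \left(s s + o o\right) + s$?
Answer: $- \frac{86509236}{134945} \approx -641.07$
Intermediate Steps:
$d{\left(s,o \right)} = s + o^{2} + s^{2}$ ($d{\left(s,o \right)} = \left(s^{2} + o^{2}\right) + s = \left(o^{2} + s^{2}\right) + s = s + o^{2} + s^{2}$)
$C = 88$ ($C = 8 + \left(-4\right)^{2} + 8^{2} = 8 + 16 + 64 = 88$)
$Q = - \frac{1966119}{269890}$ ($Q = - \frac{9}{2} + \left(- \frac{672}{197} + \frac{429}{685}\right) = - \frac{9}{2} - \frac{375807}{134945} = - \frac{1966119}{269890} \approx -7.2849$)
$Q C = \left(- \frac{1966119}{269890}\right) 88 = - \frac{86509236}{134945}$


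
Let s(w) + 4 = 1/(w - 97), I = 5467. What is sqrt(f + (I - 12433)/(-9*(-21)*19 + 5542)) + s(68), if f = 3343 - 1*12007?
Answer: -117/29 + I*sqrt(722742493974)/9133 ≈ -4.0345 + 93.085*I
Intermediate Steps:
f = -8664 (f = 3343 - 12007 = -8664)
s(w) = -4 + 1/(-97 + w) (s(w) = -4 + 1/(w - 97) = -4 + 1/(-97 + w))
sqrt(f + (I - 12433)/(-9*(-21)*19 + 5542)) + s(68) = sqrt(-8664 + (5467 - 12433)/(-9*(-21)*19 + 5542)) + (389 - 4*68)/(-97 + 68) = sqrt(-8664 - 6966/(189*19 + 5542)) + (389 - 272)/(-29) = sqrt(-8664 - 6966/(3591 + 5542)) - 1/29*117 = sqrt(-8664 - 6966/9133) - 117/29 = sqrt(-79135278/9133) - 117/29 = I*sqrt(722742493974)/9133 - 117/29 = -117/29 + I*sqrt(722742493974)/9133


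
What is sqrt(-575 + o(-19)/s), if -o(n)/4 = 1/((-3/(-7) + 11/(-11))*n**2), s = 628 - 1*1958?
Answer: 3*I*sqrt(832606410)/3610 ≈ 23.979*I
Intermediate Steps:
s = -1330 (s = 628 - 1958 = -1330)
o(n) = 7/n**2 (o(n) = -4*1/(n**2*(-3/(-7) + 11/(-11))) = -4*1/(n**2*(-3*(-1/7) + 11*(-1/11))) = -4*1/(n**2*(3/7 - 1)) = -4*(-7/(4*n**2)) = -(-7)/n**2 = 7/n**2)
sqrt(-575 + o(-19)/s) = sqrt(-575 + (7/(-19)**2)/(-1330)) = sqrt(-575 + (7*(1/361))*(-1/1330)) = sqrt(-575 + (7/361)*(-1/1330)) = sqrt(-575 - 1/68590) = sqrt(-39439251/68590) = 3*I*sqrt(832606410)/3610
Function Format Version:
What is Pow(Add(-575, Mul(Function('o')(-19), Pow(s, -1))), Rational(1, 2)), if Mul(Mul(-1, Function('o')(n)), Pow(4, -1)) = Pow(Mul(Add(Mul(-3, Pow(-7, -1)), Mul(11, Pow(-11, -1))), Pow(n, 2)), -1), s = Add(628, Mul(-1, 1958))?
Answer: Mul(Rational(3, 3610), I, Pow(832606410, Rational(1, 2))) ≈ Mul(23.979, I)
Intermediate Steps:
s = -1330 (s = Add(628, -1958) = -1330)
Function('o')(n) = Mul(7, Pow(n, -2)) (Function('o')(n) = Mul(-4, Pow(Mul(Add(Mul(-3, Pow(-7, -1)), Mul(11, Pow(-11, -1))), Pow(n, 2)), -1)) = Mul(-4, Pow(Mul(Add(Mul(-3, Rational(-1, 7)), Mul(11, Rational(-1, 11))), Pow(n, 2)), -1)) = Mul(-4, Pow(Mul(Add(Rational(3, 7), -1), Pow(n, 2)), -1)) = Mul(-4, Pow(Mul(Rational(-4, 7), Pow(n, 2)), -1)) = Mul(-4, Mul(Rational(-7, 4), Pow(n, -2))) = Mul(7, Pow(n, -2)))
Pow(Add(-575, Mul(Function('o')(-19), Pow(s, -1))), Rational(1, 2)) = Pow(Add(-575, Mul(Mul(7, Pow(-19, -2)), Pow(-1330, -1))), Rational(1, 2)) = Pow(Add(-575, Mul(Mul(7, Rational(1, 361)), Rational(-1, 1330))), Rational(1, 2)) = Pow(Add(-575, Mul(Rational(7, 361), Rational(-1, 1330))), Rational(1, 2)) = Pow(Add(-575, Rational(-1, 68590)), Rational(1, 2)) = Pow(Rational(-39439251, 68590), Rational(1, 2)) = Mul(Rational(3, 3610), I, Pow(832606410, Rational(1, 2)))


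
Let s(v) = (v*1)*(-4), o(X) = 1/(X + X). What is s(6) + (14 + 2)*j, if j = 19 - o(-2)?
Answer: 284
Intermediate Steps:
o(X) = 1/(2*X)
j = 77/4 (j = 19 - 1/(2*(-2)) = 19 - (-1)/(2*2) = 19 - 1*(-¼) = 19 + ¼ = 77/4 ≈ 19.250)
s(v) = -4*v (s(v) = v*(-4) = -4*v)
s(6) + (14 + 2)*j = -4*6 + (14 + 2)*(77/4) = -24 + 16*(77/4) = -24 + 308 = 284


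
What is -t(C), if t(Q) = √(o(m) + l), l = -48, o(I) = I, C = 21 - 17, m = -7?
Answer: -I*√55 ≈ -7.4162*I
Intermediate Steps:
C = 4
t(Q) = I*√55 (t(Q) = √(-7 - 48) = √(-55) = I*√55)
-t(C) = -I*√55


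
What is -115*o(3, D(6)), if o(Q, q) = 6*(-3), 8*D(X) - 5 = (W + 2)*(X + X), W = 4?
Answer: 2070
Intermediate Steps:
D(X) = 5/8 + 3*X/2 (D(X) = 5/8 + ((4 + 2)*(X + X))/8 = 5/8 + (6*(2*X))/8 = 5/8 + (12*X)/8 = 5/8 + 3*X/2)
o(Q, q) = -18
-115*o(3, D(6)) = -115*(-18) = 2070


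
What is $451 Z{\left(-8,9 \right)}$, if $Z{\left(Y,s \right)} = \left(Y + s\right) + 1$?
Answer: $902$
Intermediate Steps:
$Z{\left(Y,s \right)} = 1 + Y + s$
$451 Z{\left(-8,9 \right)} = 451 \left(1 - 8 + 9\right) = 451 \cdot 2 = 902$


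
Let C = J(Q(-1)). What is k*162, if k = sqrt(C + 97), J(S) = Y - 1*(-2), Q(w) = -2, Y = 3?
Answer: 162*sqrt(102) ≈ 1636.1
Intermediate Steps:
J(S) = 5 (J(S) = 3 - 1*(-2) = 3 + 2 = 5)
C = 5
k = sqrt(102) (k = sqrt(5 + 97) = sqrt(102) ≈ 10.100)
k*162 = sqrt(102)*162 = 162*sqrt(102)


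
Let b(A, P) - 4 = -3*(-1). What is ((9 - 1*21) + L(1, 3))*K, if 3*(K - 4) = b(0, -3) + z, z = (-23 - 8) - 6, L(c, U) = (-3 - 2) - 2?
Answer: 114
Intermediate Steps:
b(A, P) = 7 (b(A, P) = 4 - 3*(-1) = 4 + 3 = 7)
L(c, U) = -7 (L(c, U) = -5 - 2 = -7)
z = -37 (z = -31 - 6 = -37)
K = -6 (K = 4 + (7 - 37)/3 = 4 + (1/3)*(-30) = 4 - 10 = -6)
((9 - 1*21) + L(1, 3))*K = ((9 - 1*21) - 7)*(-6) = ((9 - 21) - 7)*(-6) = (-12 - 7)*(-6) = -19*(-6) = 114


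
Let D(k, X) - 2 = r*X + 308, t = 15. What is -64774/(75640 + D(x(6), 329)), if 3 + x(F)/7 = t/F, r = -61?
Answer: -64774/55881 ≈ -1.1591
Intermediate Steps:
x(F) = -21 + 105/F (x(F) = -21 + 7*(15/F) = -21 + 105/F)
D(k, X) = 310 - 61*X (D(k, X) = 2 + (-61*X + 308) = 2 + (308 - 61*X) = 310 - 61*X)
-64774/(75640 + D(x(6), 329)) = -64774/(75640 + (310 - 61*329)) = -64774/(75640 + (310 - 20069)) = -64774/(75640 - 19759) = -64774/55881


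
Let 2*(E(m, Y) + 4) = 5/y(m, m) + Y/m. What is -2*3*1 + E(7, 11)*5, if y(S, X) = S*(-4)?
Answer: -1261/56 ≈ -22.518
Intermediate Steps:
y(S, X) = -4*S
E(m, Y) = -4 - 5/(8*m) + Y/(2*m) (E(m, Y) = -4 + (5/((-4*m)) + Y/m)/2 = -4 + (5*(-1/(4*m)) + Y/m)/2 = -4 + (-5/(4*m) + Y/m)/2 = -4 + (-5/(8*m) + Y/(2*m)) = -4 - 5/(8*m) + Y/(2*m))
-2*3*1 + E(7, 11)*5 = -2*3*1 + ((⅛)*(-5 - 32*7 + 4*11)/7)*5 = -6*1 + ((⅛)*(⅐)*(-5 - 224 + 44))*5 = -6 + ((⅛)*(⅐)*(-185))*5 = -6 - 185/56*5 = -6 - 925/56 = -1261/56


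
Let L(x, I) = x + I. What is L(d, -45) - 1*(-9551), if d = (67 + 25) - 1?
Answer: 9597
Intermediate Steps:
d = 91 (d = 92 - 1 = 91)
L(x, I) = I + x
L(d, -45) - 1*(-9551) = (-45 + 91) - 1*(-9551) = 46 + 9551 = 9597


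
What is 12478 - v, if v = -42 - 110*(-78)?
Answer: 3940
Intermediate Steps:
v = 8538 (v = -42 + 8580 = 8538)
12478 - v = 12478 - 1*8538 = 12478 - 8538 = 3940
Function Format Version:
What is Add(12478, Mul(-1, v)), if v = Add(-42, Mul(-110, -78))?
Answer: 3940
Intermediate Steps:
v = 8538 (v = Add(-42, 8580) = 8538)
Add(12478, Mul(-1, v)) = Add(12478, Mul(-1, 8538)) = Add(12478, -8538) = 3940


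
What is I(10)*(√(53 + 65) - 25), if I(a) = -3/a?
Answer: 15/2 - 3*√118/10 ≈ 4.2412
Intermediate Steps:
I(10)*(√(53 + 65) - 25) = (-3/10)*(√(53 + 65) - 25) = (-3*⅒)*(√118 - 25) = -3*(-25 + √118)/10 = 15/2 - 3*√118/10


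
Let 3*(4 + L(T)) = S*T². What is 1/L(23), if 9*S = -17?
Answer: -27/9101 ≈ -0.0029667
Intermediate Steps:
S = -17/9 (S = (⅑)*(-17) = -17/9 ≈ -1.8889)
L(T) = -4 - 17*T²/27 (L(T) = -4 + (-17*T²/9)/3 = -4 - 17*T²/27)
1/L(23) = 1/(-4 - 17/27*23²) = 1/(-4 - 17/27*529) = 1/(-4 - 8993/27) = 1/(-9101/27) = -27/9101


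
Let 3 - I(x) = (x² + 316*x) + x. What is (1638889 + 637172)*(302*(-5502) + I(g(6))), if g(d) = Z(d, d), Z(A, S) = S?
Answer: -3786316239879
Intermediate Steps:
g(d) = d
I(x) = 3 - x² - 317*x (I(x) = 3 - ((x² + 316*x) + x) = 3 - (x² + 317*x) = 3 + (-x² - 317*x) = 3 - x² - 317*x)
(1638889 + 637172)*(302*(-5502) + I(g(6))) = (1638889 + 637172)*(302*(-5502) + (3 - 1*6² - 317*6)) = 2276061*(-1661604 + (3 - 1*36 - 1902)) = 2276061*(-1661604 + (3 - 36 - 1902)) = 2276061*(-1661604 - 1935) = 2276061*(-1663539) = -3786316239879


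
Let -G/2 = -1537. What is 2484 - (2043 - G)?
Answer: 3515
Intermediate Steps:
G = 3074 (G = -2*(-1537) = 3074)
2484 - (2043 - G) = 2484 - (2043 - 1*3074) = 2484 - (2043 - 3074) = 2484 - 1*(-1031) = 2484 + 1031 = 3515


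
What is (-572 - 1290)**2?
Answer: 3467044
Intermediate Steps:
(-572 - 1290)**2 = (-1862)**2 = 3467044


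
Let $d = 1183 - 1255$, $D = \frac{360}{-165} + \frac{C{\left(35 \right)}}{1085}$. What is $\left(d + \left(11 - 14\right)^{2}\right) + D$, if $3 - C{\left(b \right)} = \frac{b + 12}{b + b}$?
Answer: $- \frac{54454357}{835450} \approx -65.18$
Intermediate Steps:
$C{\left(b \right)} = 3 - \frac{12 + b}{2 b}$ ($C{\left(b \right)} = 3 - \frac{b + 12}{b + b} = 3 - \frac{12 + b}{2 b}$)
$D = - \frac{1821007}{835450}$ ($D = \frac{360}{-165} + \frac{\frac{5}{2} - \frac{6}{35}}{1085} = 360 \left(- \frac{1}{165}\right) + \left(\frac{5}{2} - \frac{6}{35}\right) \frac{1}{1085} = - \frac{24}{11} + \left(\frac{5}{2} - \frac{6}{35}\right) \frac{1}{1085} = - \frac{24}{11} + \frac{163}{70} \cdot \frac{1}{1085} = - \frac{24}{11} + \frac{163}{75950} = - \frac{1821007}{835450} \approx -2.1797$)
$d = -72$
$\left(d + \left(11 - 14\right)^{2}\right) + D = \left(-72 + \left(11 - 14\right)^{2}\right) - \frac{1821007}{835450} = \left(-72 + \left(-3\right)^{2}\right) - \frac{1821007}{835450} = \left(-72 + 9\right) - \frac{1821007}{835450} = -63 - \frac{1821007}{835450} = - \frac{54454357}{835450}$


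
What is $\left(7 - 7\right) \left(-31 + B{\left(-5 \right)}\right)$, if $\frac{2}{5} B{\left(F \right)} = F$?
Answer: $0$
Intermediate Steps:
$B{\left(F \right)} = \frac{5 F}{2}$
$\left(7 - 7\right) \left(-31 + B{\left(-5 \right)}\right) = \left(7 - 7\right) \left(-31 + \frac{5}{2} \left(-5\right)\right) = 0 \left(-31 - \frac{25}{2}\right) = 0 \left(- \frac{87}{2}\right) = 0$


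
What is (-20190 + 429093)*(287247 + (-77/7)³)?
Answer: 116911910148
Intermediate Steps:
(-20190 + 429093)*(287247 + (-77/7)³) = 408903*(287247 + (-77*⅐)³) = 408903*(287247 + (-11)³) = 408903*(287247 - 1331) = 408903*285916 = 116911910148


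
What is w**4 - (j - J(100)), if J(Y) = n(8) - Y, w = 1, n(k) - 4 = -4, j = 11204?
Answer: -11303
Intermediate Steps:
n(k) = 0 (n(k) = 4 - 4 = 0)
J(Y) = -Y (J(Y) = 0 - Y = -Y)
w**4 - (j - J(100)) = 1**4 - (11204 - (-1)*100) = 1 - (11204 - 1*(-100)) = 1 - (11204 + 100) = 1 - 1*11304 = 1 - 11304 = -11303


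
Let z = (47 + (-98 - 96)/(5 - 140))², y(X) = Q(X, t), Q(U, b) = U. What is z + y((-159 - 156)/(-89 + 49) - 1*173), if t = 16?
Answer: 317992943/145800 ≈ 2181.0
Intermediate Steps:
y(X) = X
z = 42758521/18225 (z = (47 - 194/(-135))² = (47 - 194*(-1/135))² = (47 + 194/135)² = (6539/135)² = 42758521/18225 ≈ 2346.1)
z + y((-159 - 156)/(-89 + 49) - 1*173) = 42758521/18225 + ((-159 - 156)/(-89 + 49) - 1*173) = 42758521/18225 + (-315/(-40) - 173) = 42758521/18225 + (-315*(-1/40) - 173) = 42758521/18225 + (63/8 - 173) = 42758521/18225 - 1321/8 = 317992943/145800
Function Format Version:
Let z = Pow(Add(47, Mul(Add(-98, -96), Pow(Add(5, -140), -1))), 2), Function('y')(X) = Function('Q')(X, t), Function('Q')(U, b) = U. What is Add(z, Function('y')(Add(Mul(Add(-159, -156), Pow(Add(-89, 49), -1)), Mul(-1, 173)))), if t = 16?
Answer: Rational(317992943, 145800) ≈ 2181.0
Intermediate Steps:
Function('y')(X) = X
z = Rational(42758521, 18225) (z = Pow(Add(47, Mul(-194, Pow(-135, -1))), 2) = Pow(Add(47, Mul(-194, Rational(-1, 135))), 2) = Pow(Add(47, Rational(194, 135)), 2) = Pow(Rational(6539, 135), 2) = Rational(42758521, 18225) ≈ 2346.1)
Add(z, Function('y')(Add(Mul(Add(-159, -156), Pow(Add(-89, 49), -1)), Mul(-1, 173)))) = Add(Rational(42758521, 18225), Add(Mul(Add(-159, -156), Pow(Add(-89, 49), -1)), Mul(-1, 173))) = Add(Rational(42758521, 18225), Add(Mul(-315, Pow(-40, -1)), -173)) = Add(Rational(42758521, 18225), Add(Mul(-315, Rational(-1, 40)), -173)) = Add(Rational(42758521, 18225), Add(Rational(63, 8), -173)) = Add(Rational(42758521, 18225), Rational(-1321, 8)) = Rational(317992943, 145800)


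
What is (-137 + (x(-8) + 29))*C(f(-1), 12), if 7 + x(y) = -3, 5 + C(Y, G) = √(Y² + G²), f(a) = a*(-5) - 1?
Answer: 590 - 472*√10 ≈ -902.59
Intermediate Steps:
f(a) = -1 - 5*a (f(a) = -5*a - 1 = -1 - 5*a)
C(Y, G) = -5 + √(G² + Y²) (C(Y, G) = -5 + √(Y² + G²) = -5 + √(G² + Y²))
x(y) = -10 (x(y) = -7 - 3 = -10)
(-137 + (x(-8) + 29))*C(f(-1), 12) = (-137 + (-10 + 29))*(-5 + √(12² + (-1 - 5*(-1))²)) = (-137 + 19)*(-5 + √(144 + (-1 + 5)²)) = -118*(-5 + √(144 + 4²)) = -118*(-5 + √(144 + 16)) = -118*(-5 + √160) = -118*(-5 + 4*√10) = 590 - 472*√10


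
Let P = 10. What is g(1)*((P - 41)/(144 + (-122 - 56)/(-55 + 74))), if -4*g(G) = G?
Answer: 589/10232 ≈ 0.057564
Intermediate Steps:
g(G) = -G/4
g(1)*((P - 41)/(144 + (-122 - 56)/(-55 + 74))) = (-¼*1)*((10 - 41)/(144 + (-122 - 56)/(-55 + 74))) = -(-31)/(4*(144 - 178/19)) = -(-31)/(4*2558/19) = -(-31)*19/(4*2558) = -¼*(-589/2558) = 589/10232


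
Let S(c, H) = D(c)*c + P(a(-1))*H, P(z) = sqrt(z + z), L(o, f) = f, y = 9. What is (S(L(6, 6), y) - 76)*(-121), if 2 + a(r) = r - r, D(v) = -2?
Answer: 10648 - 2178*I ≈ 10648.0 - 2178.0*I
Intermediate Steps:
a(r) = -2 (a(r) = -2 + (r - r) = -2 + 0 = -2)
P(z) = sqrt(2)*sqrt(z) (P(z) = sqrt(2*z) = sqrt(2)*sqrt(z))
S(c, H) = -2*c + 2*I*H (S(c, H) = -2*c + (sqrt(2)*sqrt(-2))*H = -2*c + (sqrt(2)*(I*sqrt(2)))*H = -2*c + (2*I)*H = -2*c + 2*I*H)
(S(L(6, 6), y) - 76)*(-121) = ((-2*6 + 2*I*9) - 76)*(-121) = ((-12 + 18*I) - 76)*(-121) = (-88 + 18*I)*(-121) = 10648 - 2178*I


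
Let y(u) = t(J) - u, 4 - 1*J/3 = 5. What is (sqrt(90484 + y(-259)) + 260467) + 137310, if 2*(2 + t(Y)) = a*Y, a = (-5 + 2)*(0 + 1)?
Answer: 397777 + sqrt(362982)/2 ≈ 3.9808e+5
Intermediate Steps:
J = -3 (J = 12 - 3*5 = 12 - 15 = -3)
a = -3 (a = -3*1 = -3)
t(Y) = -2 - 3*Y/2 (t(Y) = -2 + (-3*Y)/2 = -2 - 3*Y/2)
y(u) = 5/2 - u (y(u) = (-2 - 3/2*(-3)) - u = (-2 + 9/2) - u = 5/2 - u)
(sqrt(90484 + y(-259)) + 260467) + 137310 = (sqrt(90484 + (5/2 - 1*(-259))) + 260467) + 137310 = (sqrt(90484 + (5/2 + 259)) + 260467) + 137310 = (sqrt(90484 + 523/2) + 260467) + 137310 = (sqrt(181491/2) + 260467) + 137310 = (sqrt(362982)/2 + 260467) + 137310 = (260467 + sqrt(362982)/2) + 137310 = 397777 + sqrt(362982)/2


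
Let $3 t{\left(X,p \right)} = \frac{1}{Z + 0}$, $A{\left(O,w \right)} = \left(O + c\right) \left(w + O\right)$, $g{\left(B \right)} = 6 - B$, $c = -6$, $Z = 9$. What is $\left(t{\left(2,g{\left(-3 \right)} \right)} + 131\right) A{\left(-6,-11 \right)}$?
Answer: $\frac{240584}{9} \approx 26732.0$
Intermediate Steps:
$A{\left(O,w \right)} = \left(-6 + O\right) \left(O + w\right)$ ($A{\left(O,w \right)} = \left(O - 6\right) \left(w + O\right) = \left(-6 + O\right) \left(O + w\right)$)
$t{\left(X,p \right)} = \frac{1}{27}$ ($t{\left(X,p \right)} = \frac{1}{3 \left(9 + 0\right)} = \frac{1}{3 \cdot 9} = \frac{1}{3} \cdot \frac{1}{9} = \frac{1}{27}$)
$\left(t{\left(2,g{\left(-3 \right)} \right)} + 131\right) A{\left(-6,-11 \right)} = \left(\frac{1}{27} + 131\right) \left(\left(-6\right)^{2} - -36 - -66 - -66\right) = \frac{3538 \left(36 + 36 + 66 + 66\right)}{27} = \frac{3538}{27} \cdot 204 = \frac{240584}{9}$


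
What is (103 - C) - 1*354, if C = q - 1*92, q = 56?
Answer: -215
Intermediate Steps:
C = -36 (C = 56 - 1*92 = 56 - 92 = -36)
(103 - C) - 1*354 = (103 - 1*(-36)) - 1*354 = (103 + 36) - 354 = 139 - 354 = -215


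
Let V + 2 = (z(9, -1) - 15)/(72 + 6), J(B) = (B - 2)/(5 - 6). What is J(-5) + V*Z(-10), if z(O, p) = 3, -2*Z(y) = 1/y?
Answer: 448/65 ≈ 6.8923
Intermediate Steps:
Z(y) = -1/(2*y)
J(B) = 2 - B (J(B) = (-2 + B)/(-1) = (-2 + B)*(-1) = 2 - B)
V = -28/13 (V = -2 + (3 - 15)/(72 + 6) = -2 - 12/78 = -2 - 12*1/78 = -2 - 2/13 = -28/13 ≈ -2.1538)
J(-5) + V*Z(-10) = (2 - 1*(-5)) - (-14)/(13*(-10)) = (2 + 5) - (-14)*(-1)/(13*10) = 7 - 28/13*1/20 = 7 - 7/65 = 448/65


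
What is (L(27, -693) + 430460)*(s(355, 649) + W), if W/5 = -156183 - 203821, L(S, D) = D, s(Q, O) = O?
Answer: -773310276557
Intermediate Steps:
W = -1800020 (W = 5*(-156183 - 203821) = 5*(-360004) = -1800020)
(L(27, -693) + 430460)*(s(355, 649) + W) = (-693 + 430460)*(649 - 1800020) = 429767*(-1799371) = -773310276557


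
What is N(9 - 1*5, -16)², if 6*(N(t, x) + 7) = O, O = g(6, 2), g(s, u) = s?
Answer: 36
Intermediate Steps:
O = 6
N(t, x) = -6 (N(t, x) = -7 + (⅙)*6 = -7 + 1 = -6)
N(9 - 1*5, -16)² = (-6)² = 36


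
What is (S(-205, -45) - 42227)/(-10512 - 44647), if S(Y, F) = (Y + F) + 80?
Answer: 42397/55159 ≈ 0.76863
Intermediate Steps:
S(Y, F) = 80 + F + Y (S(Y, F) = (F + Y) + 80 = 80 + F + Y)
(S(-205, -45) - 42227)/(-10512 - 44647) = ((80 - 45 - 205) - 42227)/(-10512 - 44647) = (-170 - 42227)/(-55159) = -42397*(-1/55159) = 42397/55159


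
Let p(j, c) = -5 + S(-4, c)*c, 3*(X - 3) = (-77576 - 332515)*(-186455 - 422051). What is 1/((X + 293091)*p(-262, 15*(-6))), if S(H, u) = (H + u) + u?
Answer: 1/1377065391381680 ≈ 7.2618e-16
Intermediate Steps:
X = 83180944685 (X = 3 + ((-77576 - 332515)*(-186455 - 422051))/3 = 3 + (-410091*(-608506))/3 = 3 + (⅓)*249542834046 = 3 + 83180944682 = 83180944685)
S(H, u) = H + 2*u
p(j, c) = -5 + c*(-4 + 2*c) (p(j, c) = -5 + (-4 + 2*c)*c = -5 + c*(-4 + 2*c))
1/((X + 293091)*p(-262, 15*(-6))) = 1/((83180944685 + 293091)*(-5 + 2*(15*(-6))*(-2 + 15*(-6)))) = 1/(83181237776*(-5 + 2*(-90)*(-2 - 90))) = 1/(83181237776*(-5 + 2*(-90)*(-92))) = 1/(83181237776*(-5 + 16560)) = (1/83181237776)/16555 = (1/83181237776)*(1/16555) = 1/1377065391381680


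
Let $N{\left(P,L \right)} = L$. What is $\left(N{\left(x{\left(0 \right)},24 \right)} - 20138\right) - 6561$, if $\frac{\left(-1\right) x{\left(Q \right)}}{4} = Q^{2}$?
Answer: $-26675$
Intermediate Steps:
$x{\left(Q \right)} = - 4 Q^{2}$
$\left(N{\left(x{\left(0 \right)},24 \right)} - 20138\right) - 6561 = \left(24 - 20138\right) - 6561 = -20114 - 6561 = -26675$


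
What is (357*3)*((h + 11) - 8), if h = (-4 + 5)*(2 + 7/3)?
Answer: 7854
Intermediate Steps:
h = 13/3 (h = 1*(2 + 7*(1/3)) = 1*(2 + 7/3) = 1*(13/3) = 13/3 ≈ 4.3333)
(357*3)*((h + 11) - 8) = (357*3)*((13/3 + 11) - 8) = 1071*(46/3 - 8) = 1071*(22/3) = 7854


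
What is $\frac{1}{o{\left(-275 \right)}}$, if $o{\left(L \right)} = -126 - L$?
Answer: $\frac{1}{149} \approx 0.0067114$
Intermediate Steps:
$\frac{1}{o{\left(-275 \right)}} = \frac{1}{-126 - -275} = \frac{1}{-126 + 275} = \frac{1}{149}$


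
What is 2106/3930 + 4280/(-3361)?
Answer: -1623689/2201455 ≈ -0.73755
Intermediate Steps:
2106/3930 + 4280/(-3361) = 2106*(1/3930) + 4280*(-1/3361) = 351/655 - 4280/3361 = -1623689/2201455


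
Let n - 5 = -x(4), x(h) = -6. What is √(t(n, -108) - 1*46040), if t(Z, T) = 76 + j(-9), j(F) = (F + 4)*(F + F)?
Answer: I*√45874 ≈ 214.18*I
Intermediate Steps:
j(F) = 2*F*(4 + F) (j(F) = (4 + F)*(2*F) = 2*F*(4 + F))
n = 11 (n = 5 - 1*(-6) = 5 + 6 = 11)
t(Z, T) = 166 (t(Z, T) = 76 + 2*(-9)*(4 - 9) = 76 + 2*(-9)*(-5) = 76 + 90 = 166)
√(t(n, -108) - 1*46040) = √(166 - 1*46040) = √(166 - 46040) = √(-45874) = I*√45874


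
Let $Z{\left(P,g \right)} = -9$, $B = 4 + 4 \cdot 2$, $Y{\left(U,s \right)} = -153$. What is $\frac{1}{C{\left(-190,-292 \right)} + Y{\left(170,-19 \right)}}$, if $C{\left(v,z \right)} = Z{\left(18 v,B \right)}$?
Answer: $- \frac{1}{162} \approx -0.0061728$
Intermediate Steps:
$B = 12$ ($B = 4 + 8 = 12$)
$C{\left(v,z \right)} = -9$
$\frac{1}{C{\left(-190,-292 \right)} + Y{\left(170,-19 \right)}} = \frac{1}{-9 - 153} = \frac{1}{-162} = - \frac{1}{162}$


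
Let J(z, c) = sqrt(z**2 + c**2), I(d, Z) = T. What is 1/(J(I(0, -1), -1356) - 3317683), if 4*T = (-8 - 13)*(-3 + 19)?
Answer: -3317683/11007018642697 - 12*sqrt(12818)/11007018642697 ≈ -3.0154e-7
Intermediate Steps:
T = -84 (T = ((-8 - 13)*(-3 + 19))/4 = (-21*16)/4 = (1/4)*(-336) = -84)
I(d, Z) = -84
J(z, c) = sqrt(c**2 + z**2)
1/(J(I(0, -1), -1356) - 3317683) = 1/(sqrt((-1356)**2 + (-84)**2) - 3317683) = 1/(sqrt(1838736 + 7056) - 3317683) = 1/(sqrt(1845792) - 3317683) = 1/(12*sqrt(12818) - 3317683) = 1/(-3317683 + 12*sqrt(12818))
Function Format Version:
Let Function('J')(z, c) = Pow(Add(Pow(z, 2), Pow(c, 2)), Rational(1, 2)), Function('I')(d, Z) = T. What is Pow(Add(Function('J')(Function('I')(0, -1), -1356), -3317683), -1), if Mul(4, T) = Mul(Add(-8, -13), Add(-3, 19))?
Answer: Add(Rational(-3317683, 11007018642697), Mul(Rational(-12, 11007018642697), Pow(12818, Rational(1, 2)))) ≈ -3.0154e-7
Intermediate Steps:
T = -84 (T = Mul(Rational(1, 4), Mul(Add(-8, -13), Add(-3, 19))) = Mul(Rational(1, 4), Mul(-21, 16)) = Mul(Rational(1, 4), -336) = -84)
Function('I')(d, Z) = -84
Function('J')(z, c) = Pow(Add(Pow(c, 2), Pow(z, 2)), Rational(1, 2))
Pow(Add(Function('J')(Function('I')(0, -1), -1356), -3317683), -1) = Pow(Add(Pow(Add(Pow(-1356, 2), Pow(-84, 2)), Rational(1, 2)), -3317683), -1) = Pow(Add(Pow(Add(1838736, 7056), Rational(1, 2)), -3317683), -1) = Pow(Add(Pow(1845792, Rational(1, 2)), -3317683), -1) = Pow(Add(Mul(12, Pow(12818, Rational(1, 2))), -3317683), -1) = Pow(Add(-3317683, Mul(12, Pow(12818, Rational(1, 2)))), -1)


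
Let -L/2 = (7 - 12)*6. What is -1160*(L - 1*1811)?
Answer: 2031160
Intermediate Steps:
L = 60 (L = -2*(7 - 12)*6 = -(-10)*6 = -2*(-30) = 60)
-1160*(L - 1*1811) = -1160*(60 - 1*1811) = -1160*(60 - 1811) = -1160*(-1751) = 2031160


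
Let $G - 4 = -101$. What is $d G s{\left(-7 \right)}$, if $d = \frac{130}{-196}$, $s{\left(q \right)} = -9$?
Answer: $- \frac{56745}{98} \approx -579.03$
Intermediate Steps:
$G = -97$ ($G = 4 - 101 = -97$)
$d = - \frac{65}{98}$ ($d = 130 \left(- \frac{1}{196}\right) = - \frac{65}{98} \approx -0.66327$)
$d G s{\left(-7 \right)} = \left(- \frac{65}{98}\right) \left(-97\right) \left(-9\right) = \frac{6305}{98} \left(-9\right) = - \frac{56745}{98}$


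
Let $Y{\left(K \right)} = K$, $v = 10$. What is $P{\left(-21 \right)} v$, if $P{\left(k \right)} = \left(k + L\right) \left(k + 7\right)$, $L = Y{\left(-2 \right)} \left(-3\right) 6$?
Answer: $-2100$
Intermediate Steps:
$L = 36$ ($L = \left(-2\right) \left(-3\right) 6 = 6 \cdot 6 = 36$)
$P{\left(k \right)} = \left(7 + k\right) \left(36 + k\right)$ ($P{\left(k \right)} = \left(k + 36\right) \left(k + 7\right) = \left(36 + k\right) \left(7 + k\right) = \left(7 + k\right) \left(36 + k\right)$)
$P{\left(-21 \right)} v = \left(252 + \left(-21\right)^{2} + 43 \left(-21\right)\right) 10 = \left(252 + 441 - 903\right) 10 = \left(-210\right) 10 = -2100$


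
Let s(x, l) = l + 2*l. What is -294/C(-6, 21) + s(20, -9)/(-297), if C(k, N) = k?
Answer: 540/11 ≈ 49.091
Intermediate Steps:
s(x, l) = 3*l
-294/C(-6, 21) + s(20, -9)/(-297) = -294/(-6) + (3*(-9))/(-297) = -294*(-⅙) - 27*(-1/297) = 49 + 1/11 = 540/11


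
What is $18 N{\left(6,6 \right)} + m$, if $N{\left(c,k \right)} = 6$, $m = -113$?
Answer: $-5$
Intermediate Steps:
$18 N{\left(6,6 \right)} + m = 18 \cdot 6 - 113 = 108 - 113 = -5$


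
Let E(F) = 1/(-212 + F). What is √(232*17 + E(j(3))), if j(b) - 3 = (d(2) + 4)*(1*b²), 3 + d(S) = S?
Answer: √130640874/182 ≈ 62.801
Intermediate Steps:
d(S) = -3 + S
j(b) = 3 + 3*b² (j(b) = 3 + ((-3 + 2) + 4)*(1*b²) = 3 + (-1 + 4)*b² = 3 + 3*b²)
√(232*17 + E(j(3))) = √(232*17 + 1/(-212 + (3 + 3*3²))) = √(3944 + 1/(-212 + (3 + 3*9))) = √(3944 + 1/(-212 + (3 + 27))) = √(3944 + 1/(-212 + 30)) = √(3944 + 1/(-182)) = √(3944 - 1/182) = √(717807/182) = √130640874/182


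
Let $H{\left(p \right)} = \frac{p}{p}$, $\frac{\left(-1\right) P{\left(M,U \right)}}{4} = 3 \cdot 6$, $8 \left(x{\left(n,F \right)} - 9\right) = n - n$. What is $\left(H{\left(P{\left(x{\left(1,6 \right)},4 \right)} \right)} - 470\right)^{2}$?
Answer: $219961$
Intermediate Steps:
$x{\left(n,F \right)} = 9$ ($x{\left(n,F \right)} = 9 + \frac{n - n}{8} = 9 + \frac{1}{8} \cdot 0 = 9 + 0 = 9$)
$P{\left(M,U \right)} = -72$ ($P{\left(M,U \right)} = - 4 \cdot 3 \cdot 6 = \left(-4\right) 18 = -72$)
$H{\left(p \right)} = 1$
$\left(H{\left(P{\left(x{\left(1,6 \right)},4 \right)} \right)} - 470\right)^{2} = \left(1 - 470\right)^{2} = \left(-469\right)^{2} = 219961$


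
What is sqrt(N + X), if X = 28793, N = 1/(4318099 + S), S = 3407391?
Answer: sqrt(1718458254952424790)/7725490 ≈ 169.69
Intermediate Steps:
N = 1/7725490 (N = 1/(4318099 + 3407391) = 1/7725490 ≈ 1.2944e-7)
sqrt(N + X) = sqrt(1/7725490 + 28793) = sqrt(222440033571/7725490) = sqrt(1718458254952424790)/7725490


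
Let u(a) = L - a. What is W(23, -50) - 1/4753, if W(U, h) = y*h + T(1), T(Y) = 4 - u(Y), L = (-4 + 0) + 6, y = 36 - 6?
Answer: -7115242/4753 ≈ -1497.0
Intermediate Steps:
y = 30
L = 2 (L = -4 + 6 = 2)
u(a) = 2 - a
T(Y) = 2 + Y (T(Y) = 4 - (2 - Y) = 4 + (-2 + Y) = 2 + Y)
W(U, h) = 3 + 30*h (W(U, h) = 30*h + (2 + 1) = 30*h + 3 = 3 + 30*h)
W(23, -50) - 1/4753 = (3 + 30*(-50)) - 1/4753 = (3 - 1500) - 1*1/4753 = -1497 - 1/4753 = -7115242/4753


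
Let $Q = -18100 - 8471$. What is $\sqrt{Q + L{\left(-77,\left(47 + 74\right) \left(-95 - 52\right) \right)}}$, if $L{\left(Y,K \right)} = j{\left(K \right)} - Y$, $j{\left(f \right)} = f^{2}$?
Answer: $5 \sqrt{12654035} \approx 17786.0$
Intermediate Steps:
$L{\left(Y,K \right)} = K^{2} - Y$
$Q = -26571$
$\sqrt{Q + L{\left(-77,\left(47 + 74\right) \left(-95 - 52\right) \right)}} = \sqrt{-26571 - \left(-77 - \left(\left(47 + 74\right) \left(-95 - 52\right)\right)^{2}\right)} = \sqrt{-26571 + \left(\left(121 \left(-147\right)\right)^{2} + 77\right)} = \sqrt{-26571 + \left(\left(-17787\right)^{2} + 77\right)} = \sqrt{-26571 + \left(316377369 + 77\right)} = \sqrt{-26571 + 316377446} = \sqrt{316350875} = 5 \sqrt{12654035}$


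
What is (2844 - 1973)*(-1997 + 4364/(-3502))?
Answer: -3047567159/1751 ≈ -1.7405e+6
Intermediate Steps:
(2844 - 1973)*(-1997 + 4364/(-3502)) = 871*(-1997 + 4364*(-1/3502)) = 871*(-1997 - 2182/1751) = 871*(-3498929/1751) = -3047567159/1751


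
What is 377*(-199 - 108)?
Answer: -115739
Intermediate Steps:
377*(-199 - 108) = 377*(-307) = -115739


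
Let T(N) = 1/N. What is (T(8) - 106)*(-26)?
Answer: 11011/4 ≈ 2752.8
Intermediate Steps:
(T(8) - 106)*(-26) = (1/8 - 106)*(-26) = -847/8*(-26) = 11011/4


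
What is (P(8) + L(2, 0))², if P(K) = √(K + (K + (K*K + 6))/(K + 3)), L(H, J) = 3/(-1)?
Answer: (33 - √1826)²/121 ≈ 0.78270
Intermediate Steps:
L(H, J) = -3 (L(H, J) = -1*3 = -3)
P(K) = √(K + (6 + K + K²)/(3 + K)) (P(K) = √(K + (K + (K² + 6))/(3 + K)) = √(K + (K + (6 + K²))/(3 + K)) = √(K + (6 + K + K²)/(3 + K)))
(P(8) + L(2, 0))² = (√((6 + 8 + 8² + 8*(3 + 8))/(3 + 8)) - 3)² = (√((6 + 8 + 64 + 8*11)/11) - 3)² = (√((6 + 8 + 64 + 88)/11) - 3)² = (√((1/11)*166) - 3)² = (√(166/11) - 3)² = (√1826/11 - 3)² = (-3 + √1826/11)²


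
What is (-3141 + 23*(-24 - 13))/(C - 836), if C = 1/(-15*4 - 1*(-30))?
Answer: 119760/25081 ≈ 4.7749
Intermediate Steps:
C = -1/30 (C = 1/(-60 + 30) = 1/(-30) = -1/30 ≈ -0.033333)
(-3141 + 23*(-24 - 13))/(C - 836) = (-3141 + 23*(-24 - 13))/(-1/30 - 836) = (-3141 + 23*(-37))/(-25081/30) = (-3141 - 851)*(-30/25081) = -3992*(-30/25081) = 119760/25081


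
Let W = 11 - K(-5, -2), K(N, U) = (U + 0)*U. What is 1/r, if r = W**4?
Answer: 1/2401 ≈ 0.00041649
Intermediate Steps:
K(N, U) = U**2 (K(N, U) = U*U = U**2)
W = 7 (W = 11 - 1*(-2)**2 = 11 - 1*4 = 11 - 4 = 7)
r = 2401 (r = 7**4 = 2401)
1/r = 1/2401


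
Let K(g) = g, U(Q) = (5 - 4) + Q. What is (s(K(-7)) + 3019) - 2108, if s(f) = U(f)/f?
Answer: 6383/7 ≈ 911.86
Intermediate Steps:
U(Q) = 1 + Q
s(f) = (1 + f)/f
(s(K(-7)) + 3019) - 2108 = ((1 - 7)/(-7) + 3019) - 2108 = (-1/7*(-6) + 3019) - 2108 = (6/7 + 3019) - 2108 = 21139/7 - 2108 = 6383/7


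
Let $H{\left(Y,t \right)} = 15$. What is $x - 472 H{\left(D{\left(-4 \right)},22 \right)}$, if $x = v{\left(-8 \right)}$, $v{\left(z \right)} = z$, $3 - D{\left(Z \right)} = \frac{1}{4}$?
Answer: $-7088$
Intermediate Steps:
$D{\left(Z \right)} = \frac{11}{4}$ ($D{\left(Z \right)} = 3 - \frac{1}{4} = \frac{11}{4}$)
$x = -8$
$x - 472 H{\left(D{\left(-4 \right)},22 \right)} = -8 - 7080 = -7088$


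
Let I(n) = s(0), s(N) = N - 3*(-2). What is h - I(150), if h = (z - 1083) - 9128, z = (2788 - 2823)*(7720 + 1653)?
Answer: -338272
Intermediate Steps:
s(N) = 6 + N (s(N) = N + 6 = 6 + N)
z = -328055 (z = -35*9373 = -328055)
I(n) = 6 (I(n) = 6 + 0 = 6)
h = -338266 (h = (-328055 - 1083) - 9128 = -329138 - 9128 = -338266)
h - I(150) = -338266 - 1*6 = -338266 - 6 = -338272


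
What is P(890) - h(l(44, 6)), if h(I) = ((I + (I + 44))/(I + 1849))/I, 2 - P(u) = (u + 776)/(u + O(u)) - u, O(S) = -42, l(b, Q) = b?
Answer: 238123201/267544 ≈ 890.03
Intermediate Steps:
P(u) = 2 + u - (776 + u)/(-42 + u) (P(u) = 2 - ((u + 776)/(u - 42) - u) = 2 - ((776 + u)/(-42 + u) - u) = 2 - (-u + (776 + u)/(-42 + u)) = 2 + (u - (776 + u)/(-42 + u)) = 2 + u - (776 + u)/(-42 + u))
h(I) = (44 + 2*I)/(I*(1849 + I)) (h(I) = ((I + (44 + I))/(1849 + I))/I = ((44 + 2*I)/(1849 + I))/I = (44 + 2*I)/(I*(1849 + I)))
P(890) - h(l(44, 6)) = (-860 + 890² - 41*890)/(-42 + 890) - 2*(22 + 44)/(44*(1849 + 44)) = (-860 + 792100 - 36490)/848 - 2*66/(44*1893) = (1/848)*754750 - 2*66/(44*1893) = 377375/424 - 1*1/631 = 377375/424 - 1/631 = 238123201/267544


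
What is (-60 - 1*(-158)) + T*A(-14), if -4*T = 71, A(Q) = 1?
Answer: 321/4 ≈ 80.250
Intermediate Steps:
T = -71/4 (T = -¼*71 = -71/4 ≈ -17.750)
(-60 - 1*(-158)) + T*A(-14) = (-60 - 1*(-158)) - 71/4*1 = (-60 + 158) - 71/4 = 98 - 71/4 = 321/4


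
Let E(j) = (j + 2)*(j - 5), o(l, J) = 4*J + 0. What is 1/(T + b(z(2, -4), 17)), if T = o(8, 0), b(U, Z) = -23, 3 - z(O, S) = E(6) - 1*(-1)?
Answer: -1/23 ≈ -0.043478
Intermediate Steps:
o(l, J) = 4*J
E(j) = (-5 + j)*(2 + j) (E(j) = (2 + j)*(-5 + j) = (-5 + j)*(2 + j))
z(O, S) = -6 (z(O, S) = 3 - ((-10 + 6² - 3*6) - 1*(-1)) = 3 - ((-10 + 36 - 18) + 1) = 3 - (8 + 1) = 3 - 1*9 = 3 - 9 = -6)
T = 0 (T = 4*0 = 0)
1/(T + b(z(2, -4), 17)) = 1/(0 - 23) = 1/(-23) = -1/23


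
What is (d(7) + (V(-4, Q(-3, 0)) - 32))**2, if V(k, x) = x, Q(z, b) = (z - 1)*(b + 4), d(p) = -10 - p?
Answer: 4225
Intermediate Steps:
Q(z, b) = (-1 + z)*(4 + b)
(d(7) + (V(-4, Q(-3, 0)) - 32))**2 = ((-10 - 1*7) + ((-4 - 1*0 + 4*(-3) + 0*(-3)) - 32))**2 = ((-10 - 7) + ((-4 + 0 - 12 + 0) - 32))**2 = (-17 + (-16 - 32))**2 = (-17 - 48)**2 = (-65)**2 = 4225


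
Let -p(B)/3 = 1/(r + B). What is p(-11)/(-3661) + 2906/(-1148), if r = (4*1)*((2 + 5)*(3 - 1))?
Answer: -11398703/4503030 ≈ -2.5313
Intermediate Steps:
r = 56 (r = 4*(7*2) = 4*14 = 56)
p(B) = -3/(56 + B)
p(-11)/(-3661) + 2906/(-1148) = -3/(56 - 11)/(-3661) + 2906/(-1148) = -3/45*(-1/3661) + 2906*(-1/1148) = -3*1/45*(-1/3661) - 1453/574 = -1/15*(-1/3661) - 1453/574 = 1/54915 - 1453/574 = -11398703/4503030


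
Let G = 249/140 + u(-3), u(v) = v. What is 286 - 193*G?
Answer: 73043/140 ≈ 521.74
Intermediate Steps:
G = -171/140 (G = 249/140 - 3 = -171/140 ≈ -1.2214)
286 - 193*G = 286 - 193*(-171/140) = 286 + 33003/140 = 73043/140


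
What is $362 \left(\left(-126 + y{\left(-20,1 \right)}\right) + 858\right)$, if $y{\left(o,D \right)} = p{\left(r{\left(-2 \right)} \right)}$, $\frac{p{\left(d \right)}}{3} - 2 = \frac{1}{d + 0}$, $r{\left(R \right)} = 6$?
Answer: $267337$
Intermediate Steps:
$p{\left(d \right)} = 6 + \frac{3}{d}$ ($p{\left(d \right)} = 6 + \frac{3}{d + 0} = 6 + \frac{3}{d}$)
$y{\left(o,D \right)} = \frac{13}{2}$ ($y{\left(o,D \right)} = 6 + \frac{3}{6} = 6 + 3 \cdot \frac{1}{6} = 6 + \frac{1}{2} = \frac{13}{2}$)
$362 \left(\left(-126 + y{\left(-20,1 \right)}\right) + 858\right) = 362 \left(\left(-126 + \frac{13}{2}\right) + 858\right) = 362 \left(- \frac{239}{2} + 858\right) = 362 \cdot \frac{1477}{2} = 267337$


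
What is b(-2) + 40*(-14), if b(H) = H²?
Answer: -556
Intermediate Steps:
b(-2) + 40*(-14) = (-2)² + 40*(-14) = 4 - 560 = -556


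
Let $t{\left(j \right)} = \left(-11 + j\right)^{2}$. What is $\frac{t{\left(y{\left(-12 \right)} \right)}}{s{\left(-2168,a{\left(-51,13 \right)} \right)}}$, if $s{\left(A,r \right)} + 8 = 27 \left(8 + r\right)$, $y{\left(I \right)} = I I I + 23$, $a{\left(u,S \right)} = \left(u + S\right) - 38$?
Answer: $- \frac{736164}{461} \approx -1596.9$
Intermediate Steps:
$a{\left(u,S \right)} = -38 + S + u$ ($a{\left(u,S \right)} = \left(S + u\right) - 38 = -38 + S + u$)
$y{\left(I \right)} = 23 + I^{3}$ ($y{\left(I \right)} = I^{2} I + 23 = I^{3} + 23 = 23 + I^{3}$)
$s{\left(A,r \right)} = 208 + 27 r$ ($s{\left(A,r \right)} = -8 + 27 \left(8 + r\right) = -8 + \left(216 + 27 r\right) = 208 + 27 r$)
$\frac{t{\left(y{\left(-12 \right)} \right)}}{s{\left(-2168,a{\left(-51,13 \right)} \right)}} = \frac{\left(-11 + \left(23 + \left(-12\right)^{3}\right)\right)^{2}}{208 + 27 \left(-38 + 13 - 51\right)} = \frac{\left(-11 + \left(23 - 1728\right)\right)^{2}}{208 + 27 \left(-76\right)} = \frac{\left(-11 - 1705\right)^{2}}{208 - 2052} = \frac{\left(-1716\right)^{2}}{-1844} = 2944656 \left(- \frac{1}{1844}\right) = - \frac{736164}{461}$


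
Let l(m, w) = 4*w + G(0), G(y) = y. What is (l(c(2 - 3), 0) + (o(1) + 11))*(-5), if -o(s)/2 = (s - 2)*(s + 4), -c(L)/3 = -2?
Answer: -105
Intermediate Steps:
c(L) = 6 (c(L) = -3*(-2) = 6)
o(s) = -2*(-2 + s)*(4 + s) (o(s) = -2*(s - 2)*(s + 4) = -2*(-2 + s)*(4 + s))
l(m, w) = 4*w (l(m, w) = 4*w + 0 = 4*w)
(l(c(2 - 3), 0) + (o(1) + 11))*(-5) = (4*0 + ((16 - 4*1 - 2*1**2) + 11))*(-5) = (0 + ((16 - 4 - 2*1) + 11))*(-5) = (0 + ((16 - 4 - 2) + 11))*(-5) = (0 + (10 + 11))*(-5) = (0 + 21)*(-5) = 21*(-5) = -105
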